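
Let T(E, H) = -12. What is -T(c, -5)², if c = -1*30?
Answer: -144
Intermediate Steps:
c = -30
-T(c, -5)² = -1*(-12)² = -1*144 = -144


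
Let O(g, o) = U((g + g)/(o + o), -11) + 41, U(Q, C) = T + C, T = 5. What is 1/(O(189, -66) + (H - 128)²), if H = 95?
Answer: 1/1124 ≈ 0.00088968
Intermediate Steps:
U(Q, C) = 5 + C
O(g, o) = 35 (O(g, o) = (5 - 11) + 41 = -6 + 41 = 35)
1/(O(189, -66) + (H - 128)²) = 1/(35 + (95 - 128)²) = 1/(35 + (-33)²) = 1/(35 + 1089) = 1/1124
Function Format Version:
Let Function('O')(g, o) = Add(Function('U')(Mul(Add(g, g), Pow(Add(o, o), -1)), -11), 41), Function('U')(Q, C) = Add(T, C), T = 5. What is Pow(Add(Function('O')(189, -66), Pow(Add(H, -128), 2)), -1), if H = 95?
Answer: Rational(1, 1124) ≈ 0.00088968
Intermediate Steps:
Function('U')(Q, C) = Add(5, C)
Function('O')(g, o) = 35 (Function('O')(g, o) = Add(Add(5, -11), 41) = Add(-6, 41) = 35)
Pow(Add(Function('O')(189, -66), Pow(Add(H, -128), 2)), -1) = Pow(Add(35, Pow(Add(95, -128), 2)), -1) = Pow(Add(35, Pow(-33, 2)), -1) = Pow(Add(35, 1089), -1) = Pow(1124, -1) = Rational(1, 1124)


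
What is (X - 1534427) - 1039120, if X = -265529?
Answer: -2839076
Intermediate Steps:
(X - 1534427) - 1039120 = (-265529 - 1534427) - 1039120 = -1799956 - 1039120 = -2839076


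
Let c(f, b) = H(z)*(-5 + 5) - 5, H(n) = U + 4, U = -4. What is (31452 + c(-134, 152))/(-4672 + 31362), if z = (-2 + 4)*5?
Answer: 31447/26690 ≈ 1.1782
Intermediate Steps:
z = 10 (z = 2*5 = 10)
H(n) = 0 (H(n) = -4 + 4 = 0)
c(f, b) = -5 (c(f, b) = 0*(-5 + 5) - 5 = 0*0 - 5 = 0 - 5 = -5)
(31452 + c(-134, 152))/(-4672 + 31362) = (31452 - 5)/(-4672 + 31362) = 31447/26690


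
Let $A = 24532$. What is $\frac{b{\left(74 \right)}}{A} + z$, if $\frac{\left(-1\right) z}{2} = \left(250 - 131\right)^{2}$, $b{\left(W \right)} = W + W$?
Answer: $- \frac{173698789}{6133} \approx -28322.0$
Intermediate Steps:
$b{\left(W \right)} = 2 W$
$z = -28322$ ($z = - 2 \left(250 - 131\right)^{2} = - 2 \cdot 119^{2} = \left(-2\right) 14161 = -28322$)
$\frac{b{\left(74 \right)}}{A} + z = \frac{2 \cdot 74}{24532} - 28322 = 148 \cdot \frac{1}{24532} - 28322 = \frac{37}{6133} - 28322 = - \frac{173698789}{6133}$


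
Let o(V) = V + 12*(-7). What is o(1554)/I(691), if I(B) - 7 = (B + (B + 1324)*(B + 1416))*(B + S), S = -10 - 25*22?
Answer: 1470/556264783 ≈ 2.6426e-6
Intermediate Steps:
S = -560 (S = -10 - 550 = -560)
I(B) = 7 + (-560 + B)*(B + (1324 + B)*(1416 + B)) (I(B) = 7 + (B + (B + 1324)*(B + 1416))*(B - 560) = 7 + (B + (1324 + B)*(1416 + B))*(-560 + B) = 7 + (-560 + B)*(B + (1324 + B)*(1416 + B)))
o(V) = -84 + V (o(V) = V - 84 = -84 + V)
o(1554)/I(691) = (-84 + 1554)/(-1049879033 + 691³ + 2181*691² + 339824*691) = 1470/(-1049879033 + 329939371 + 2181*477481 + 234818384) = 1470/(-1049879033 + 329939371 + 1041386061 + 234818384) = 1470/556264783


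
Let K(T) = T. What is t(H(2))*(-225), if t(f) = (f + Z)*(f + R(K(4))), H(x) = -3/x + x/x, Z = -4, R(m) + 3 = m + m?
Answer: 18225/4 ≈ 4556.3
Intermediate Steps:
R(m) = -3 + 2*m (R(m) = -3 + (m + m) = -3 + 2*m)
H(x) = 1 - 3/x (H(x) = -3/x + 1 = 1 - 3/x)
t(f) = (-4 + f)*(5 + f) (t(f) = (f - 4)*(f + (-3 + 2*4)) = (-4 + f)*(f + (-3 + 8)) = (-4 + f)*(f + 5) = (-4 + f)*(5 + f))
t(H(2))*(-225) = (-20 + (-3 + 2)/2 + ((-3 + 2)/2)²)*(-225) = (-20 + (½)*(-1) + ((½)*(-1))²)*(-225) = (-20 - ½ + (-½)²)*(-225) = (-20 - ½ + ¼)*(-225) = -81/4*(-225) = 18225/4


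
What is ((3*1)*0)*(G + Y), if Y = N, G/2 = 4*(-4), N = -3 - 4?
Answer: 0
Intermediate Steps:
N = -7
G = -32 (G = 2*(4*(-4)) = 2*(-16) = -32)
Y = -7
((3*1)*0)*(G + Y) = ((3*1)*0)*(-32 - 7) = (3*0)*(-39) = 0*(-39) = 0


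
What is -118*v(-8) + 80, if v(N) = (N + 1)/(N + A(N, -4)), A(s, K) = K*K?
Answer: 733/4 ≈ 183.25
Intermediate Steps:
A(s, K) = K²
v(N) = (1 + N)/(16 + N) (v(N) = (N + 1)/(N + (-4)²) = (1 + N)/(N + 16) = (1 + N)/(16 + N))
-118*v(-8) + 80 = -118*(1 - 8)/(16 - 8) + 80 = -118*(-7)/8 + 80 = -59*(-7)/4 + 80 = -118*(-7/8) + 80 = 413/4 + 80 = 733/4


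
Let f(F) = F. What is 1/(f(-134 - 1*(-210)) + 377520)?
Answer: 1/377596 ≈ 2.6483e-6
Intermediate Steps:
1/(f(-134 - 1*(-210)) + 377520) = 1/((-134 - 1*(-210)) + 377520) = 1/((-134 + 210) + 377520) = 1/(76 + 377520) = 1/377596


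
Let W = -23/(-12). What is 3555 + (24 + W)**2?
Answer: 608641/144 ≈ 4226.7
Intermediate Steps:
W = 23/12 (W = -23*(-1/12) = 23/12 ≈ 1.9167)
3555 + (24 + W)**2 = 3555 + (24 + 23/12)**2 = 3555 + (311/12)**2 = 3555 + 96721/144 = 608641/144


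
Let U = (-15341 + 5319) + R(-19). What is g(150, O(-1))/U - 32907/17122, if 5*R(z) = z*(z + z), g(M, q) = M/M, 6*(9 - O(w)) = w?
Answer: -116092609/60401524 ≈ -1.9220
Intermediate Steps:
O(w) = 9 - w/6
g(M, q) = 1
R(z) = 2*z**2/5 (R(z) = (z*(z + z))/5 = (z*(2*z))/5 = (2*z**2)/5 = 2*z**2/5)
U = -49388/5 (U = (-15341 + 5319) + (2/5)*(-19)**2 = -10022 + (2/5)*361 = -10022 + 722/5 = -49388/5 ≈ -9877.6)
g(150, O(-1))/U - 32907/17122 = 1/(-49388/5) - 32907/17122 = 1*(-5/49388) - 32907*1/17122 = -5/49388 - 4701/2446 = -116092609/60401524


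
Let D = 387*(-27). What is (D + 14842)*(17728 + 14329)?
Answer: 140826401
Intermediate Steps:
D = -10449
(D + 14842)*(17728 + 14329) = (-10449 + 14842)*(17728 + 14329) = 4393*32057 = 140826401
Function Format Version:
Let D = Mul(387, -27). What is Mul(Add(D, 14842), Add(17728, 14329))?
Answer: 140826401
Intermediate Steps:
D = -10449
Mul(Add(D, 14842), Add(17728, 14329)) = Mul(Add(-10449, 14842), Add(17728, 14329)) = Mul(4393, 32057) = 140826401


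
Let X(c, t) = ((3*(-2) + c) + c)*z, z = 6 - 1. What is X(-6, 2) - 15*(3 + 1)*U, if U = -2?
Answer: 30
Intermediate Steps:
z = 5
X(c, t) = -30 + 10*c (X(c, t) = ((3*(-2) + c) + c)*5 = ((-6 + c) + c)*5 = (-6 + 2*c)*5 = -30 + 10*c)
X(-6, 2) - 15*(3 + 1)*U = (-30 + 10*(-6)) - 15*(3 + 1)*(-2) = (-30 - 60) - 60*(-2) = -90 - 15*(-8) = -90 + 120 = 30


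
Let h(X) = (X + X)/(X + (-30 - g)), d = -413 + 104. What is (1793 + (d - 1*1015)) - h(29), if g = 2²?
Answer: 2403/5 ≈ 480.60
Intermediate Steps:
d = -309
g = 4
h(X) = 2*X/(-34 + X) (h(X) = (X + X)/(X + (-30 - 1*4)) = (2*X)/(X + (-30 - 4)) = (2*X)/(X - 34) = (2*X)/(-34 + X) = 2*X/(-34 + X))
(1793 + (d - 1*1015)) - h(29) = (1793 + (-309 - 1*1015)) - 2*29/(-34 + 29) = (1793 + (-309 - 1015)) - 2*29/(-5) = (1793 - 1324) - 2*29*(-1)/5 = 469 - 1*(-58/5) = 469 + 58/5 = 2403/5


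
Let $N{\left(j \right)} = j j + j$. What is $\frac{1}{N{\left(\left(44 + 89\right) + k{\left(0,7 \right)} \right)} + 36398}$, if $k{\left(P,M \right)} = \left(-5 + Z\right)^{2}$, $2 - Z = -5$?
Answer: $\frac{1}{55304} \approx 1.8082 \cdot 10^{-5}$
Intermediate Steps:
$Z = 7$ ($Z = 2 - -5 = 2 + 5 = 7$)
$k{\left(P,M \right)} = 4$ ($k{\left(P,M \right)} = \left(-5 + 7\right)^{2} = 2^{2} = 4$)
$N{\left(j \right)} = j + j^{2}$ ($N{\left(j \right)} = j^{2} + j = j + j^{2}$)
$\frac{1}{N{\left(\left(44 + 89\right) + k{\left(0,7 \right)} \right)} + 36398} = \frac{1}{\left(\left(44 + 89\right) + 4\right) \left(1 + \left(\left(44 + 89\right) + 4\right)\right) + 36398} = \frac{1}{\left(133 + 4\right) \left(1 + \left(133 + 4\right)\right) + 36398} = \frac{1}{137 \left(1 + 137\right) + 36398} = \frac{1}{137 \cdot 138 + 36398} = \frac{1}{18906 + 36398} = \frac{1}{55304}$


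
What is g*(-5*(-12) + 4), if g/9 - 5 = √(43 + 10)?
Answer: 2880 + 576*√53 ≈ 7073.3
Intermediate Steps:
g = 45 + 9*√53 (g = 45 + 9*√(43 + 10) = 45 + 9*√53 ≈ 110.52)
g*(-5*(-12) + 4) = (45 + 9*√53)*(-5*(-12) + 4) = (45 + 9*√53)*(60 + 4) = (45 + 9*√53)*64 = 2880 + 576*√53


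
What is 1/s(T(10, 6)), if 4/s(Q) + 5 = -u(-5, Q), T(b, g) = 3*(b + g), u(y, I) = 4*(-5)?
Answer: 15/4 ≈ 3.7500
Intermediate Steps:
u(y, I) = -20
T(b, g) = 3*b + 3*g
s(Q) = 4/15 (s(Q) = 4/(-5 - 1*(-20)) = 4/(-5 + 20) = 4/15)
1/s(T(10, 6)) = 1/(4/15) = 15/4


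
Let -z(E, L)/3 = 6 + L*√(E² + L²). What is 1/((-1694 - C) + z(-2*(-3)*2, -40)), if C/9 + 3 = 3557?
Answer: -16849/555220802 - 120*√109/277610401 ≈ -3.4859e-5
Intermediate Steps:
C = 31986 (C = -27 + 9*3557 = -27 + 32013 = 31986)
z(E, L) = -18 - 3*L*√(E² + L²) (z(E, L) = -3*(6 + L*√(E² + L²)) = -18 - 3*L*√(E² + L²))
1/((-1694 - C) + z(-2*(-3)*2, -40)) = 1/((-1694 - 1*31986) + (-18 - 3*(-40)*√((-2*(-3)*2)² + (-40)²))) = 1/((-1694 - 31986) + (-18 - 3*(-40)*√((6*2)² + 1600))) = 1/(-33680 + (-18 - 3*(-40)*√(12² + 1600))) = 1/(-33680 + (-18 - 3*(-40)*√(144 + 1600))) = 1/(-33680 + (-18 - 3*(-40)*√1744)) = 1/(-33680 + (-18 - 3*(-40)*4*√109)) = 1/(-33680 + (-18 + 480*√109)) = 1/(-33698 + 480*√109)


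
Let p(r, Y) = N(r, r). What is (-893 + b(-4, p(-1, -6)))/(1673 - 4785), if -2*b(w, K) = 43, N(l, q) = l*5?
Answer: 1829/6224 ≈ 0.29386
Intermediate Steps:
N(l, q) = 5*l
p(r, Y) = 5*r
b(w, K) = -43/2 (b(w, K) = -½*43 = -43/2)
(-893 + b(-4, p(-1, -6)))/(1673 - 4785) = (-893 - 43/2)/(1673 - 4785) = -1829/2/(-3112) = -1829/2*(-1/3112) = 1829/6224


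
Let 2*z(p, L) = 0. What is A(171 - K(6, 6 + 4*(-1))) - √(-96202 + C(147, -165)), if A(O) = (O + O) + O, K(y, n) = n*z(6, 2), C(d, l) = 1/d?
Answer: 513 - I*√42425079/21 ≈ 513.0 - 310.16*I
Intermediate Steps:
z(p, L) = 0 (z(p, L) = (½)*0 = 0)
K(y, n) = 0 (K(y, n) = n*0 = 0)
A(O) = 3*O (A(O) = 2*O + O = 3*O)
A(171 - K(6, 6 + 4*(-1))) - √(-96202 + C(147, -165)) = 3*(171 - 1*0) - √(-96202 + 1/147) = 3*(171 + 0) - √(-96202 + 1/147) = 3*171 - √(-14141693/147) = 513 - I*√42425079/21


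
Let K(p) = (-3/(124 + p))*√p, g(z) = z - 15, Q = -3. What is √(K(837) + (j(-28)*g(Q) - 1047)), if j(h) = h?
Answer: √(-521823 - 9*√93)/31 ≈ 23.304*I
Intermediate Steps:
g(z) = -15 + z
K(p) = -3*√p/(124 + p)
√(K(837) + (j(-28)*g(Q) - 1047)) = √(-3*√837/(124 + 837) + (-28*(-15 - 3) - 1047)) = √(-3*3*√93/961 + (-28*(-18) - 1047)) = √(-3*3*√93*1/961 + (504 - 1047)) = √(-9*√93/961 - 543) = √(-543 - 9*√93/961)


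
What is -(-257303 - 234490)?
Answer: 491793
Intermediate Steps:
-(-257303 - 234490) = -1*(-491793) = 491793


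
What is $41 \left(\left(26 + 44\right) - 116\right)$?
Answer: $-1886$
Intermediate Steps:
$41 \left(\left(26 + 44\right) - 116\right) = 41 \left(70 - 116\right) = 41 \left(-46\right) = -1886$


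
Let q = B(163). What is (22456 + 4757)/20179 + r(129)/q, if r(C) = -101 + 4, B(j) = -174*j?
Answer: 773772469/572316798 ≈ 1.3520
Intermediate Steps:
q = -28362 (q = -174*163 = -28362)
r(C) = -97
(22456 + 4757)/20179 + r(129)/q = (22456 + 4757)/20179 - 97/(-28362) = 27213*(1/20179) - 97*(-1/28362) = 27213/20179 + 97/28362 = 773772469/572316798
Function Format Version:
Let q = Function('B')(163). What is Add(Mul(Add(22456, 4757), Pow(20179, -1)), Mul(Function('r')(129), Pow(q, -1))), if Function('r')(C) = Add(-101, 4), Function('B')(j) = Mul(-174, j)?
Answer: Rational(773772469, 572316798) ≈ 1.3520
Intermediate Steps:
q = -28362 (q = Mul(-174, 163) = -28362)
Function('r')(C) = -97
Add(Mul(Add(22456, 4757), Pow(20179, -1)), Mul(Function('r')(129), Pow(q, -1))) = Add(Mul(Add(22456, 4757), Pow(20179, -1)), Mul(-97, Pow(-28362, -1))) = Add(Mul(27213, Rational(1, 20179)), Mul(-97, Rational(-1, 28362))) = Add(Rational(27213, 20179), Rational(97, 28362)) = Rational(773772469, 572316798)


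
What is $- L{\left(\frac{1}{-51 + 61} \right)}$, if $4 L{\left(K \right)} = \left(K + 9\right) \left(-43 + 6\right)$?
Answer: $\frac{3367}{40} \approx 84.175$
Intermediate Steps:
$L{\left(K \right)} = - \frac{333}{4} - \frac{37 K}{4}$ ($L{\left(K \right)} = \frac{\left(K + 9\right) \left(-43 + 6\right)}{4} = \frac{\left(9 + K\right) \left(-37\right)}{4} = \frac{-333 - 37 K}{4} = - \frac{333}{4} - \frac{37 K}{4}$)
$- L{\left(\frac{1}{-51 + 61} \right)} = - (- \frac{333}{4} - \frac{37}{4 \left(-51 + 61\right)}) = - (- \frac{333}{4} - \frac{37}{4 \cdot 10}) = - (- \frac{333}{4} - \frac{37}{40}) = \left(-1\right) \left(- \frac{3367}{40}\right) = \frac{3367}{40}$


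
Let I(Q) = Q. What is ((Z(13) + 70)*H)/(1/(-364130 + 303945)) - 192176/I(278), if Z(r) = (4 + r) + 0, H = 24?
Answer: -17467709008/139 ≈ -1.2567e+8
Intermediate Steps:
Z(r) = 4 + r
((Z(13) + 70)*H)/(1/(-364130 + 303945)) - 192176/I(278) = (((4 + 13) + 70)*24)/(1/(-364130 + 303945)) - 192176/278 = ((17 + 70)*24)/(1/(-60185)) - 192176*1/278 = (87*24)/(-1/60185) - 96088/139 = 2088*(-60185) - 96088/139 = -125666280 - 96088/139 = -17467709008/139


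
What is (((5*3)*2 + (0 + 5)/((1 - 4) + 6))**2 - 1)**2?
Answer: 81288256/81 ≈ 1.0036e+6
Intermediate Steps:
(((5*3)*2 + (0 + 5)/((1 - 4) + 6))**2 - 1)**2 = ((15*2 + 5/(-3 + 6))**2 - 1)**2 = ((30 + 5/3)**2 - 1)**2 = ((95/3)**2 - 1)**2 = (9025/9 - 1)**2 = (9016/9)**2 = 81288256/81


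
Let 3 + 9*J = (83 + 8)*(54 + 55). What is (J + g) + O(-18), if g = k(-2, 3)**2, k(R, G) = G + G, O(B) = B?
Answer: 10078/9 ≈ 1119.8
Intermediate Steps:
k(R, G) = 2*G
J = 9916/9 (J = -1/3 + ((83 + 8)*(54 + 55))/9 = -1/3 + (91*109)/9 = -1/3 + (1/9)*9919 = -1/3 + 9919/9 = 9916/9 ≈ 1101.8)
g = 36 (g = (2*3)**2 = 6**2 = 36)
(J + g) + O(-18) = (9916/9 + 36) - 18 = 10240/9 - 18 = 10078/9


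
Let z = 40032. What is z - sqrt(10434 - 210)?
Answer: 40032 - 12*sqrt(71) ≈ 39931.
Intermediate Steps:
z - sqrt(10434 - 210) = 40032 - sqrt(10434 - 210) = 40032 - sqrt(10224) = 40032 - 12*sqrt(71)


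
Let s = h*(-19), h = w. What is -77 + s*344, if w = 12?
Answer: -78509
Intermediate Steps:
h = 12
s = -228 (s = 12*(-19) = -228)
-77 + s*344 = -77 - 228*344 = -77 - 78432 = -78509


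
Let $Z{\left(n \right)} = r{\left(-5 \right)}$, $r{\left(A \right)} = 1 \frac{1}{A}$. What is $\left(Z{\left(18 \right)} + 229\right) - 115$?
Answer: $\frac{569}{5} \approx 113.8$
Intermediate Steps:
$r{\left(A \right)} = \frac{1}{A}$
$Z{\left(n \right)} = - \frac{1}{5}$ ($Z{\left(n \right)} = \frac{1}{-5} = - \frac{1}{5}$)
$\left(Z{\left(18 \right)} + 229\right) - 115 = \left(- \frac{1}{5} + 229\right) - 115 = \frac{1144}{5} - 115 = \frac{569}{5}$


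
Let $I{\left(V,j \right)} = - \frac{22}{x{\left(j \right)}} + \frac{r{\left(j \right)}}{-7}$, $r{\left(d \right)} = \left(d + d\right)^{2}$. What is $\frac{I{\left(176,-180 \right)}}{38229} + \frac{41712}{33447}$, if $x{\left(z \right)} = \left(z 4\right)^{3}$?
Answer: $\frac{424726683661146473}{556793795190528000} \approx 0.76281$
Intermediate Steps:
$x{\left(z \right)} = 64 z^{3}$ ($x{\left(z \right)} = \left(4 z\right)^{3} = 64 z^{3}$)
$r{\left(d \right)} = 4 d^{2}$ ($r{\left(d \right)} = \left(2 d\right)^{2} = 4 d^{2}$)
$I{\left(V,j \right)} = - \frac{11}{32 j^{3}} - \frac{4 j^{2}}{7}$ ($I{\left(V,j \right)} = - \frac{22}{64 j^{3}} + \frac{4 j^{2}}{-7} = - 22 \frac{1}{64 j^{3}} + 4 j^{2} \left(- \frac{1}{7}\right) = - \frac{11}{32 j^{3}} - \frac{4 j^{2}}{7}$)
$\frac{I{\left(176,-180 \right)}}{38229} + \frac{41712}{33447} = \frac{\frac{1}{224} \frac{1}{-5832000} \left(-77 - 128 \left(-180\right)^{5}\right)}{38229} + \frac{41712}{33447} = \frac{1}{224} \left(- \frac{1}{5832000}\right) \left(-77 - -24186470400000\right) \frac{1}{38229} + 41712 \cdot \frac{1}{33447} = \frac{1}{224} \left(- \frac{1}{5832000}\right) \left(-77 + 24186470400000\right) \frac{1}{38229} + \frac{13904}{11149} = \frac{1}{224} \left(- \frac{1}{5832000}\right) 24186470399923 \cdot \frac{1}{38229} + \frac{13904}{11149} = \left(- \frac{24186470399923}{1306368000}\right) \frac{1}{38229} + \frac{13904}{11149} = - \frac{24186470399923}{49941142272000} + \frac{13904}{11149} = \frac{424726683661146473}{556793795190528000}$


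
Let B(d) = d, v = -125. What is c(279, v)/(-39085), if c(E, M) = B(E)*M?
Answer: 6975/7817 ≈ 0.89229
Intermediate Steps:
c(E, M) = E*M
c(279, v)/(-39085) = (279*(-125))/(-39085) = -34875*(-1/39085) = 6975/7817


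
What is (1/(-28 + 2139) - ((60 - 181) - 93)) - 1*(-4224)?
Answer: 9368619/2111 ≈ 4438.0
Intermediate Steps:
(1/(-28 + 2139) - ((60 - 181) - 93)) - 1*(-4224) = (1/2111 - (-121 - 93)) + 4224 = (1/2111 - 1*(-214)) + 4224 = (1/2111 + 214) + 4224 = 451755/2111 + 4224 = 9368619/2111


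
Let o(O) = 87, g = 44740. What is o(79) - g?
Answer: -44653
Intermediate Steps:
o(79) - g = 87 - 1*44740 = 87 - 44740 = -44653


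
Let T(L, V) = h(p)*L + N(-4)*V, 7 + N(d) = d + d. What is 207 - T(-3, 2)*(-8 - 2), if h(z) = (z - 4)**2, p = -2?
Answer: -1173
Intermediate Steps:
N(d) = -7 + 2*d (N(d) = -7 + (d + d) = -7 + 2*d)
h(z) = (-4 + z)**2
T(L, V) = -15*V + 36*L (T(L, V) = (-4 - 2)**2*L + (-7 + 2*(-4))*V = (-6)**2*L + (-7 - 8)*V = 36*L - 15*V = -15*V + 36*L)
207 - T(-3, 2)*(-8 - 2) = 207 - (-15*2 + 36*(-3))*(-8 - 2) = 207 - (-30 - 108)*(-10) = 207 - (-138)*(-10) = 207 - 1*1380 = 207 - 1380 = -1173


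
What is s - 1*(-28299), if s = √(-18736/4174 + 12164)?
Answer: 28299 + 10*√529615903/2087 ≈ 28409.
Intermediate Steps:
s = 10*√529615903/2087 (s = √(-18736*1/4174 + 12164) = √(-9368/2087 + 12164) = √(25376900/2087) = 10*√529615903/2087 ≈ 110.27)
s - 1*(-28299) = 10*√529615903/2087 - 1*(-28299) = 10*√529615903/2087 + 28299 = 28299 + 10*√529615903/2087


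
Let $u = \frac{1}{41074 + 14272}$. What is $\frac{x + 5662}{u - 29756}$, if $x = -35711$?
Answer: $\frac{1663091954}{1646875575} \approx 1.0098$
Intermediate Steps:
$u = \frac{1}{55346} \approx 1.8068 \cdot 10^{-5}$
$\frac{x + 5662}{u - 29756} = \frac{-35711 + 5662}{\frac{1}{55346} - 29756} = - \frac{30049}{- \frac{1646875575}{55346}} = \left(-30049\right) \left(- \frac{55346}{1646875575}\right) = \frac{1663091954}{1646875575}$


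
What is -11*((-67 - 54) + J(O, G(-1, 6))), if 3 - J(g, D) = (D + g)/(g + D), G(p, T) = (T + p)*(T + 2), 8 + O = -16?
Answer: 1309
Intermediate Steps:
O = -24 (O = -8 - 16 = -24)
G(p, T) = (2 + T)*(T + p) (G(p, T) = (T + p)*(2 + T) = (2 + T)*(T + p))
J(g, D) = 2 (J(g, D) = 3 - (D + g)/(g + D) = 3 - (D + g)/(D + g) = 3 - 1*1 = 3 - 1 = 2)
-11*((-67 - 54) + J(O, G(-1, 6))) = -11*((-67 - 54) + 2) = -11*(-121 + 2) = -11*(-119) = 1309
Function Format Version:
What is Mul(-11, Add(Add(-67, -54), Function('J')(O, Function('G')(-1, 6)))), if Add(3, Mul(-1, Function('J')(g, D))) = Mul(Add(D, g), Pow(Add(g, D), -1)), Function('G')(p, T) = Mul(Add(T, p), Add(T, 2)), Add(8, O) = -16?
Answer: 1309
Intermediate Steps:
O = -24 (O = Add(-8, -16) = -24)
Function('G')(p, T) = Mul(Add(2, T), Add(T, p)) (Function('G')(p, T) = Mul(Add(T, p), Add(2, T)) = Mul(Add(2, T), Add(T, p)))
Function('J')(g, D) = 2 (Function('J')(g, D) = Add(3, Mul(-1, Mul(Add(D, g), Pow(Add(g, D), -1)))) = Add(3, Mul(-1, Mul(Add(D, g), Pow(Add(D, g), -1)))) = Add(3, Mul(-1, 1)) = Add(3, -1) = 2)
Mul(-11, Add(Add(-67, -54), Function('J')(O, Function('G')(-1, 6)))) = Mul(-11, Add(Add(-67, -54), 2)) = Mul(-11, Add(-121, 2)) = Mul(-11, -119) = 1309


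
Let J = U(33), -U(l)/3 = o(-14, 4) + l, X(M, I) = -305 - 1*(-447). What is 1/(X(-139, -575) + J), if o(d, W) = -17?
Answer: 1/94 ≈ 0.010638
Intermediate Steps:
X(M, I) = 142 (X(M, I) = -305 + 447 = 142)
U(l) = 51 - 3*l (U(l) = -3*(-17 + l) = 51 - 3*l)
J = -48 (J = 51 - 3*33 = 51 - 99 = -48)
1/(X(-139, -575) + J) = 1/(142 - 48) = 1/94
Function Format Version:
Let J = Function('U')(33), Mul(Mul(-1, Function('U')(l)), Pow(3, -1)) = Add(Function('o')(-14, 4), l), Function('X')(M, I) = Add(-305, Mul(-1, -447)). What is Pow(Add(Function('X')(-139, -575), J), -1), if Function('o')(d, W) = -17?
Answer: Rational(1, 94) ≈ 0.010638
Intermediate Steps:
Function('X')(M, I) = 142 (Function('X')(M, I) = Add(-305, 447) = 142)
Function('U')(l) = Add(51, Mul(-3, l)) (Function('U')(l) = Mul(-3, Add(-17, l)) = Add(51, Mul(-3, l)))
J = -48 (J = Add(51, Mul(-3, 33)) = Add(51, -99) = -48)
Pow(Add(Function('X')(-139, -575), J), -1) = Pow(Add(142, -48), -1) = Pow(94, -1) = Rational(1, 94)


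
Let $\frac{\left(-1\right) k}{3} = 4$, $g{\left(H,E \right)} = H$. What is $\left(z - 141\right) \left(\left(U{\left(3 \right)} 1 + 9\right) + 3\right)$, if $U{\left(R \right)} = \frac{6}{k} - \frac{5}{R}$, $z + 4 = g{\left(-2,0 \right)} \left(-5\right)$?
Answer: $- \frac{2655}{2} \approx -1327.5$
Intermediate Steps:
$k = -12$ ($k = \left(-3\right) 4 = -12$)
$z = 6$ ($z = -4 - -10 = -4 + 10 = 6$)
$U{\left(R \right)} = - \frac{1}{2} - \frac{5}{R}$ ($U{\left(R \right)} = \frac{6}{-12} - \frac{5}{R} = 6 \left(- \frac{1}{12}\right) - \frac{5}{R} = - \frac{1}{2} - \frac{5}{R}$)
$\left(z - 141\right) \left(\left(U{\left(3 \right)} 1 + 9\right) + 3\right) = \left(6 - 141\right) \left(\left(\frac{-10 - 3}{2 \cdot 3} \cdot 1 + 9\right) + 3\right) = - 135 \left(\left(\frac{1}{2} \cdot \frac{1}{3} \left(-10 - 3\right) 1 + 9\right) + 3\right) = - 135 \left(\left(\frac{1}{2} \cdot \frac{1}{3} \left(-13\right) 1 + 9\right) + 3\right) = - 135 \left(\left(\left(- \frac{13}{6}\right) 1 + 9\right) + 3\right) = - 135 \left(\left(- \frac{13}{6} + 9\right) + 3\right) = - 135 \left(\frac{41}{6} + 3\right) = \left(-135\right) \frac{59}{6} = - \frac{2655}{2}$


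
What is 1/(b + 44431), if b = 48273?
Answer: 1/92704 ≈ 1.0787e-5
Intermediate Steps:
1/(b + 44431) = 1/(48273 + 44431) = 1/92704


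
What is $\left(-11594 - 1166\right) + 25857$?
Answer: $13097$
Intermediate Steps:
$\left(-11594 - 1166\right) + 25857 = -12760 + 25857 = 13097$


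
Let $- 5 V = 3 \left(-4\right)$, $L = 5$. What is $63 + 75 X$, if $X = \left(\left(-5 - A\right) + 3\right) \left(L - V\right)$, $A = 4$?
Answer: $-1107$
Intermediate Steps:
$V = \frac{12}{5}$ ($V = - \frac{3 \left(-4\right)}{5} = \left(- \frac{1}{5}\right) \left(-12\right) = \frac{12}{5} \approx 2.4$)
$X = - \frac{78}{5}$ ($X = \left(\left(-5 - 4\right) + 3\right) \left(5 - \frac{12}{5}\right) = \left(-9 + 3\right) \frac{13}{5} = \left(-6\right) \frac{13}{5} = - \frac{78}{5} \approx -15.6$)
$63 + 75 X = 63 + 75 \left(- \frac{78}{5}\right) = 63 - 1170 = -1107$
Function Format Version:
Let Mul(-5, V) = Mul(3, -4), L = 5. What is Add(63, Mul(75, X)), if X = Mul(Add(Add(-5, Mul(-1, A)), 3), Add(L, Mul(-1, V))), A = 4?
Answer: -1107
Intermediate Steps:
V = Rational(12, 5) (V = Mul(Rational(-1, 5), Mul(3, -4)) = Mul(Rational(-1, 5), -12) = Rational(12, 5) ≈ 2.4000)
X = Rational(-78, 5) (X = Mul(Add(Add(-5, Mul(-1, 4)), 3), Add(5, Mul(-1, Rational(12, 5)))) = Mul(Add(Add(-5, -4), 3), Add(5, Rational(-12, 5))) = Mul(Add(-9, 3), Rational(13, 5)) = Mul(-6, Rational(13, 5)) = Rational(-78, 5) ≈ -15.600)
Add(63, Mul(75, X)) = Add(63, Mul(75, Rational(-78, 5))) = Add(63, -1170) = -1107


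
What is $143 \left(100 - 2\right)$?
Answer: $14014$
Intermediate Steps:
$143 \left(100 - 2\right) = 143 \cdot 98 = 14014$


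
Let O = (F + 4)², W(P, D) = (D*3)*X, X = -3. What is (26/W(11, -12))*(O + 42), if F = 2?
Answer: 169/9 ≈ 18.778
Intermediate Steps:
W(P, D) = -9*D (W(P, D) = (D*3)*(-3) = (3*D)*(-3) = -9*D)
O = 36 (O = (2 + 4)² = 6² = 36)
(26/W(11, -12))*(O + 42) = (26/((-9*(-12))))*(36 + 42) = (26/108)*78 = (26*(1/108))*78 = (13/54)*78 = 169/9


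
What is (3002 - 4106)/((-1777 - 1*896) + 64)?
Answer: 1104/2609 ≈ 0.42315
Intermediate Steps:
(3002 - 4106)/((-1777 - 1*896) + 64) = -1104/((-1777 - 896) + 64) = -1104/(-2673 + 64) = -1104/(-2609) = -1104*(-1/2609) = 1104/2609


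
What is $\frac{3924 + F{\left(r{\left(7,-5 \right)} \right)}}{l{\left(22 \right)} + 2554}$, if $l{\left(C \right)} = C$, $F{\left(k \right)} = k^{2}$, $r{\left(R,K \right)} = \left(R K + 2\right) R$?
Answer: $\frac{57285}{2576} \approx 22.238$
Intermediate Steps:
$r{\left(R,K \right)} = R \left(2 + K R\right)$ ($r{\left(R,K \right)} = \left(K R + 2\right) R = \left(2 + K R\right) R = R \left(2 + K R\right)$)
$\frac{3924 + F{\left(r{\left(7,-5 \right)} \right)}}{l{\left(22 \right)} + 2554} = \frac{3924 + \left(7 \left(2 - 35\right)\right)^{2}}{22 + 2554} = \frac{3924 + \left(7 \left(2 - 35\right)\right)^{2}}{2576} = \left(3924 + \left(7 \left(-33\right)\right)^{2}\right) \frac{1}{2576} = \left(3924 + \left(-231\right)^{2}\right) \frac{1}{2576} = \left(3924 + 53361\right) \frac{1}{2576} = 57285 \cdot \frac{1}{2576} = \frac{57285}{2576}$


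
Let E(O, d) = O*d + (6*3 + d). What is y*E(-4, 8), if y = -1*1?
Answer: 6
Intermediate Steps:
E(O, d) = 18 + d + O*d (E(O, d) = O*d + (18 + d) = 18 + d + O*d)
y = -1
y*E(-4, 8) = -(18 + 8 - 4*8) = -(18 + 8 - 32) = -1*(-6) = 6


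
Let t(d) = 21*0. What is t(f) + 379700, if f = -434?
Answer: 379700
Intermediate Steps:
t(d) = 0
t(f) + 379700 = 0 + 379700 = 379700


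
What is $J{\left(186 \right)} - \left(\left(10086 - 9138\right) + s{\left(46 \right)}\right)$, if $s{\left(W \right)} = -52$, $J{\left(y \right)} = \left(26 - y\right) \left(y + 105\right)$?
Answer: $-47456$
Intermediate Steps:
$J{\left(y \right)} = \left(26 - y\right) \left(105 + y\right)$
$J{\left(186 \right)} - \left(\left(10086 - 9138\right) + s{\left(46 \right)}\right) = \left(2730 - 186^{2} - 14694\right) - \left(\left(10086 - 9138\right) - 52\right) = \left(2730 - 34596 - 14694\right) - \left(948 - 52\right) = \left(2730 - 34596 - 14694\right) - 896 = -46560 - 896 = -47456$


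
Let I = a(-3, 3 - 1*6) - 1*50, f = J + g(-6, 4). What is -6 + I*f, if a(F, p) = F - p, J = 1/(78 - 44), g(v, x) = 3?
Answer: -2677/17 ≈ -157.47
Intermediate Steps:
J = 1/34 ≈ 0.029412
f = 103/34 (f = 1/34 + 3 = 103/34 ≈ 3.0294)
I = -50 (I = (-3 - (3 - 1*6)) - 1*50 = (-3 - (3 - 6)) - 50 = (-3 - 1*(-3)) - 50 = (-3 + 3) - 50 = 0 - 50 = -50)
-6 + I*f = -6 - 50*103/34 = -6 - 2575/17 = -2677/17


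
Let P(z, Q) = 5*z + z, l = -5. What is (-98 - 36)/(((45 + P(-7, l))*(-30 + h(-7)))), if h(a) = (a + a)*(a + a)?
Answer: -67/249 ≈ -0.26908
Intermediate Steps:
P(z, Q) = 6*z
h(a) = 4*a² (h(a) = (2*a)*(2*a) = 4*a²)
(-98 - 36)/(((45 + P(-7, l))*(-30 + h(-7)))) = (-98 - 36)/(((45 + 6*(-7))*(-30 + 4*(-7)²))) = -134*1/((-30 + 4*49)*(45 - 42)) = -134*1/(3*(-30 + 196)) = -134/(3*166) = -134/498 = -134*1/498 = -67/249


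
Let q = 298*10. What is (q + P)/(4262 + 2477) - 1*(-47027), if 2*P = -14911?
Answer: 633820955/13478 ≈ 47026.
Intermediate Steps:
P = -14911/2 (P = (½)*(-14911) = -14911/2 ≈ -7455.5)
q = 2980
(q + P)/(4262 + 2477) - 1*(-47027) = (2980 - 14911/2)/(4262 + 2477) - 1*(-47027) = -8951/2/6739 + 47027 = -8951/2*1/6739 + 47027 = -8951/13478 + 47027 = 633820955/13478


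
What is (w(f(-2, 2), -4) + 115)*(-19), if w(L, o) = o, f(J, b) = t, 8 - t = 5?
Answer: -2109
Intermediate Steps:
t = 3 (t = 8 - 1*5 = 8 - 5 = 3)
f(J, b) = 3
(w(f(-2, 2), -4) + 115)*(-19) = (-4 + 115)*(-19) = 111*(-19) = -2109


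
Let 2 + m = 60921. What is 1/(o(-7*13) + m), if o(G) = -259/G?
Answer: 13/791984 ≈ 1.6414e-5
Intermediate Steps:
m = 60919 (m = -2 + 60921 = 60919)
1/(o(-7*13) + m) = 1/(-259/((-7*13)) + 60919) = 1/(-259/(-91) + 60919) = 1/(-259*(-1/91) + 60919) = 1/(37/13 + 60919) = 1/(791984/13) = 13/791984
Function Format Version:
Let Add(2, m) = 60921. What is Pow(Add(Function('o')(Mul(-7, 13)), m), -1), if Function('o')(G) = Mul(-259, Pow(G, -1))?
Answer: Rational(13, 791984) ≈ 1.6414e-5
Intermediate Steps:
m = 60919 (m = Add(-2, 60921) = 60919)
Pow(Add(Function('o')(Mul(-7, 13)), m), -1) = Pow(Add(Mul(-259, Pow(Mul(-7, 13), -1)), 60919), -1) = Pow(Add(Mul(-259, Pow(-91, -1)), 60919), -1) = Pow(Add(Mul(-259, Rational(-1, 91)), 60919), -1) = Pow(Add(Rational(37, 13), 60919), -1) = Pow(Rational(791984, 13), -1) = Rational(13, 791984)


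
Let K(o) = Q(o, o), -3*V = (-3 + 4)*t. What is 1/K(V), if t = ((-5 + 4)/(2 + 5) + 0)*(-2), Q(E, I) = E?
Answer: -21/2 ≈ -10.500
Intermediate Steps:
t = 2/7 (t = (-1/7 + 0)*(-2) = -1/7*(-2) = 2/7 ≈ 0.28571)
V = -2/21 (V = -(-3 + 4)*2/(3*7) = -2/(3*7) = -1/3*2/7 = -2/21 ≈ -0.095238)
K(o) = o
1/K(V) = 1/(-2/21) = -21/2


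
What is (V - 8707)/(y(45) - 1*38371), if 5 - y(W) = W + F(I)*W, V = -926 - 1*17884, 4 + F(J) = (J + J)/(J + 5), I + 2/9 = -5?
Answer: 27517/40346 ≈ 0.68203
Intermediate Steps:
I = -47/9 (I = -2/9 - 5 = -47/9 ≈ -5.2222)
F(J) = -4 + 2*J/(5 + J) (F(J) = -4 + (J + J)/(J + 5) = -4 + (2*J)/(5 + J) = -4 + 2*J/(5 + J))
V = -18810 (V = -926 - 17884 = -18810)
y(W) = 5 - 44*W (y(W) = 5 - (W + (2*(-10 - 1*(-47/9))/(5 - 47/9))*W) = 5 - (W + (2*(-10 + 47/9)/(-2/9))*W) = 5 - (W + (2*(-9/2)*(-43/9))*W) = 5 - (W + 43*W) = 5 - 44*W)
(V - 8707)/(y(45) - 1*38371) = (-18810 - 8707)/((5 - 44*45) - 1*38371) = -27517/((5 - 1980) - 38371) = -27517/(-1975 - 38371) = -27517/(-40346) = -27517*(-1/40346) = 27517/40346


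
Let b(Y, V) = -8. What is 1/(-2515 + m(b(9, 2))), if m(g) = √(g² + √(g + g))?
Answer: -15907779915/40007661675937 - 12650322*√(16 + I)/40007661675937 - 10060*I/40007661675937 - 8*I*√(16 + I)/40007661675937 ≈ -0.00039888 - 3.9758e-8*I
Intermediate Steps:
m(g) = √(g² + √2*√g) (m(g) = √(g² + √(2*g)) = √(g² + √2*√g))
1/(-2515 + m(b(9, 2))) = 1/(-2515 + √((-8)² + √2*√(-8))) = 1/(-2515 + √(64 + √2*(2*I*√2))) = 1/(-2515 + √(64 + 4*I))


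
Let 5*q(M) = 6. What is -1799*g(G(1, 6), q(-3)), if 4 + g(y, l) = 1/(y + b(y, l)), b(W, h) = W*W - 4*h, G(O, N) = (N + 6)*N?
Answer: 188929181/26256 ≈ 7195.7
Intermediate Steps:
G(O, N) = N*(6 + N) (G(O, N) = (6 + N)*N = N*(6 + N))
q(M) = 6/5 (q(M) = (⅕)*6 = 6/5)
b(W, h) = W² - 4*h
g(y, l) = -4 + 1/(y + y² - 4*l) (g(y, l) = -4 + 1/(y + (y² - 4*l)) = -4 + 1/(y + y² - 4*l))
-1799*g(G(1, 6), q(-3)) = -1799*(1 - 24*(6 + 6) - 4*36*(6 + 6)² + 16*(6/5))/(6*(6 + 6) + (6*(6 + 6))² - 4*6/5) = -1799*(1 - 24*12 - 4*(6*12)² + 96/5)/(6*12 + (6*12)² - 24/5) = -1799*(1 - 4*72 - 4*72² + 96/5)/(72 + 72² - 24/5) = -1799*(1 - 288 - 4*5184 + 96/5)/(72 + 5184 - 24/5) = -1799*(1 - 288 - 20736 + 96/5)/26256/5 = -8995*(-105019)/(26256*5) = -1799*(-105019/26256) = 188929181/26256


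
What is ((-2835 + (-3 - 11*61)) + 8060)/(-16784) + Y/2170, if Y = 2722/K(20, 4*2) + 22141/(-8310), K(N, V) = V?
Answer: -8745512471/75665209200 ≈ -0.11558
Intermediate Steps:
Y = 5610673/16620 (Y = 2722/((4*2)) + 22141/(-8310) = 2722/8 + 22141*(-1/8310) = 2722*(1/8) - 22141/8310 = 1361/4 - 22141/8310 = 5610673/16620 ≈ 337.59)
((-2835 + (-3 - 11*61)) + 8060)/(-16784) + Y/2170 = ((-2835 + (-3 - 11*61)) + 8060)/(-16784) + (5610673/16620)/2170 = ((-2835 + (-3 - 671)) + 8060)*(-1/16784) + (5610673/16620)*(1/2170) = ((-2835 - 674) + 8060)*(-1/16784) + 5610673/36065400 = (-3509 + 8060)*(-1/16784) + 5610673/36065400 = 4551*(-1/16784) + 5610673/36065400 = -4551/16784 + 5610673/36065400 = -8745512471/75665209200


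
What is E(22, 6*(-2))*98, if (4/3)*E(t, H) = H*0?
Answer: 0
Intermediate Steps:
E(t, H) = 0 (E(t, H) = 3*(H*0)/4 = (¾)*0 = 0)
E(22, 6*(-2))*98 = 0*98 = 0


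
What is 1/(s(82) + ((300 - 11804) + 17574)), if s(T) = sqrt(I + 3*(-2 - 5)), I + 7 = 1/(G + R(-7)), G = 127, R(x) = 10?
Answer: 166318/1009551027 - I*sqrt(525395)/5047755135 ≈ 0.00016474 - 1.436e-7*I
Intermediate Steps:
I = -958/137 (I = -7 + 1/(127 + 10) = -7 + 1/137 = -958/137 ≈ -6.9927)
s(T) = I*sqrt(525395)/137 (s(T) = sqrt(-958/137 + 3*(-2 - 5)) = sqrt(-958/137 + 3*(-7)) = sqrt(-958/137 - 21) = sqrt(-3835/137) = I*sqrt(525395)/137)
1/(s(82) + ((300 - 11804) + 17574)) = 1/(I*sqrt(525395)/137 + ((300 - 11804) + 17574)) = 1/(I*sqrt(525395)/137 + (-11504 + 17574)) = 1/(I*sqrt(525395)/137 + 6070) = 1/(6070 + I*sqrt(525395)/137)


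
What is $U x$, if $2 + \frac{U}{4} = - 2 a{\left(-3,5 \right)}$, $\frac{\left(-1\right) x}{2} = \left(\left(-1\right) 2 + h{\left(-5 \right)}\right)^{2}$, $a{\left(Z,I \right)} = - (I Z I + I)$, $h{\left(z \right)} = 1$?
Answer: $1136$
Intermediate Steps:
$a{\left(Z,I \right)} = - I - Z I^{2}$ ($a{\left(Z,I \right)} = - (Z I^{2} + I) = - (I + Z I^{2}) = - I - Z I^{2}$)
$x = -2$ ($x = - 2 \left(\left(-1\right) 2 + 1\right)^{2} = - 2 \left(-2 + 1\right)^{2} = - 2 \left(-1\right)^{2} = \left(-2\right) 1 = -2$)
$U = -568$ ($U = -8 + 4 \left(- 2 \left(\left(-1\right) 5 \left(1 + 5 \left(-3\right)\right)\right)\right) = -8 + 4 \left(- 2 \left(\left(-1\right) 5 \left(1 - 15\right)\right)\right) = -8 + 4 \left(- 2 \left(\left(-1\right) 5 \left(-14\right)\right)\right) = -8 + 4 \left(\left(-2\right) 70\right) = -8 + 4 \left(-140\right) = -8 - 560 = -568$)
$U x = \left(-568\right) \left(-2\right) = 1136$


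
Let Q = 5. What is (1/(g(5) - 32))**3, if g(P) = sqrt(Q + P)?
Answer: -4216/130323843 - 1541*sqrt(10)/521295372 ≈ -4.1698e-5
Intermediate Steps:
g(P) = sqrt(5 + P)
(1/(g(5) - 32))**3 = (1/(sqrt(5 + 5) - 32))**3 = (1/(sqrt(10) - 32))**3 = (1/(-32 + sqrt(10)))**3 = (-32 + sqrt(10))**(-3)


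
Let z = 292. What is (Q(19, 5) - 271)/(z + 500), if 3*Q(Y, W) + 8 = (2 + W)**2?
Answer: -193/594 ≈ -0.32492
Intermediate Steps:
Q(Y, W) = -8/3 + (2 + W)**2/3
(Q(19, 5) - 271)/(z + 500) = ((-8/3 + (2 + 5)**2/3) - 271)/(292 + 500) = ((-8/3 + (1/3)*7**2) - 271)/792 = ((-8/3 + (1/3)*49) - 271)*(1/792) = ((-8/3 + 49/3) - 271)*(1/792) = (41/3 - 271)*(1/792) = -772/3*1/792 = -193/594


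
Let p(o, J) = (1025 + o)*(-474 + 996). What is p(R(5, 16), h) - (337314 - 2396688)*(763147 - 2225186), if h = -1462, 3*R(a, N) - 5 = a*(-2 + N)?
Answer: -3010884555486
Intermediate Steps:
R(a, N) = 5/3 + a*(-2 + N)/3 (R(a, N) = 5/3 + (a*(-2 + N))/3 = 5/3 + a*(-2 + N)/3)
p(o, J) = 535050 + 522*o (p(o, J) = (1025 + o)*522 = 535050 + 522*o)
p(R(5, 16), h) - (337314 - 2396688)*(763147 - 2225186) = (535050 + 522*(5/3 - ⅔*5 + (⅓)*16*5)) - (337314 - 2396688)*(763147 - 2225186) = (535050 + 522*(5/3 - 10/3 + 80/3)) - (-2059374)*(-1462039) = (535050 + 522*25) - 1*3010885103586 = (535050 + 13050) - 3010885103586 = 548100 - 3010885103586 = -3010884555486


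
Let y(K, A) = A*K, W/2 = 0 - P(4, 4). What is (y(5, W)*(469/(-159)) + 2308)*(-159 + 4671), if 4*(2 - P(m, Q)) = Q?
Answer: 558979648/53 ≈ 1.0547e+7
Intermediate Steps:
P(m, Q) = 2 - Q/4
W = -2 (W = 2*(0 - (2 - ¼*4)) = 2*(0 - (2 - 1)) = 2*(0 - 1*1) = 2*(0 - 1) = 2*(-1) = -2)
(y(5, W)*(469/(-159)) + 2308)*(-159 + 4671) = ((-2*5)*(469/(-159)) + 2308)*(-159 + 4671) = (-4690*(-1)/159 + 2308)*4512 = (-10*(-469/159) + 2308)*4512 = (4690/159 + 2308)*4512 = (371662/159)*4512 = 558979648/53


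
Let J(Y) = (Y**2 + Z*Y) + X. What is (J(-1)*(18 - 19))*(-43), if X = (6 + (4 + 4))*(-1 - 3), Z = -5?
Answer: -2150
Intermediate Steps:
X = -56 (X = (6 + 8)*(-4) = 14*(-4) = -56)
J(Y) = -56 + Y**2 - 5*Y (J(Y) = (Y**2 - 5*Y) - 56 = -56 + Y**2 - 5*Y)
(J(-1)*(18 - 19))*(-43) = ((-56 + (-1)**2 - 5*(-1))*(18 - 19))*(-43) = ((-56 + 1 + 5)*(-1))*(-43) = -50*(-1)*(-43) = 50*(-43) = -2150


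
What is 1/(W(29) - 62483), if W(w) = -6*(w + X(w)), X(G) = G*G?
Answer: -1/67703 ≈ -1.4770e-5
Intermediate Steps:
X(G) = G**2
W(w) = -6*w - 6*w**2 (W(w) = -6*(w + w**2) = -6*w - 6*w**2)
1/(W(29) - 62483) = 1/(6*29*(-1 - 1*29) - 62483) = 1/(6*29*(-1 - 29) - 62483) = 1/(6*29*(-30) - 62483) = 1/(-5220 - 62483) = 1/(-67703) = -1/67703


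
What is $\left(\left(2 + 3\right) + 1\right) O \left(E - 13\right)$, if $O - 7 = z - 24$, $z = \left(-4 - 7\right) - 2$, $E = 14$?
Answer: $-180$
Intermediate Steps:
$z = -13$ ($z = -11 - 2 = -13$)
$O = -30$ ($O = 7 - 37 = -30$)
$\left(\left(2 + 3\right) + 1\right) O \left(E - 13\right) = \left(\left(2 + 3\right) + 1\right) \left(-30\right) \left(14 - 13\right) = \left(5 + 1\right) \left(-30\right) \left(14 - 13\right) = 6 \left(-30\right) 1 = \left(-180\right) 1 = -180$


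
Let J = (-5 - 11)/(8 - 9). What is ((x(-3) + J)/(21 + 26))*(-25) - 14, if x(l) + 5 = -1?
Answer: -908/47 ≈ -19.319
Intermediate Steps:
x(l) = -6 (x(l) = -5 - 1 = -6)
J = 16 (J = -16/(-1) = -16*(-1) = 16)
((x(-3) + J)/(21 + 26))*(-25) - 14 = ((-6 + 16)/(21 + 26))*(-25) - 14 = (10/47)*(-25) - 14 = -250/47 - 14 = -908/47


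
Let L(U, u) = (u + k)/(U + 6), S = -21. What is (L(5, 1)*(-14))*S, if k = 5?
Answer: 1764/11 ≈ 160.36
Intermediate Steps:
L(U, u) = (5 + u)/(6 + U) (L(U, u) = (u + 5)/(U + 6) = (5 + u)/(6 + U))
(L(5, 1)*(-14))*S = (((5 + 1)/(6 + 5))*(-14))*(-21) = ((6/11)*(-14))*(-21) = -84/11*(-21) = 1764/11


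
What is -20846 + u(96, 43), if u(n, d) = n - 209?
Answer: -20959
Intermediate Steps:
u(n, d) = -209 + n
-20846 + u(96, 43) = -20846 + (-209 + 96) = -20846 - 113 = -20959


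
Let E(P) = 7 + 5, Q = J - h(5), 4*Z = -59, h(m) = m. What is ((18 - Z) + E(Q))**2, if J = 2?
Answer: 32041/16 ≈ 2002.6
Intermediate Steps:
Z = -59/4 (Z = (1/4)*(-59) = -59/4 ≈ -14.750)
Q = -3 (Q = 2 - 1*5 = 2 - 5 = -3)
E(P) = 12
((18 - Z) + E(Q))**2 = ((18 - 1*(-59/4)) + 12)**2 = ((18 + 59/4) + 12)**2 = (131/4 + 12)**2 = (179/4)**2 = 32041/16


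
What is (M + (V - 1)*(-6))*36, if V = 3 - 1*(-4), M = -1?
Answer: -1332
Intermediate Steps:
V = 7 (V = 3 + 4 = 7)
(M + (V - 1)*(-6))*36 = (-1 + (7 - 1)*(-6))*36 = (-1 + 6*(-6))*36 = (-1 - 36)*36 = -37*36 = -1332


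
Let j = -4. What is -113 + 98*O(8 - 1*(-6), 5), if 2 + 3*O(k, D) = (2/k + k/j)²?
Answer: 1139/6 ≈ 189.83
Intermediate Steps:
O(k, D) = -⅔ + (2/k - k/4)²/3 (O(k, D) = -⅔ + (2/k + k/(-4))²/3 = -⅔ + (2/k + k*(-¼))²/3 = -⅔ + (2/k - k/4)²/3)
-113 + 98*O(8 - 1*(-6), 5) = -113 + 98*(-1 + (8 - 1*(-6))²/48 + 4/(3*(8 - 1*(-6))²)) = -113 + 98*(-1 + (8 + 6)²/48 + 4/(3*(8 + 6)²)) = -113 + 98*(-1 + (1/48)*14² + (4/3)/14²) = -113 + 98*(-1 + (1/48)*196 + (4/3)*(1/196)) = -113 + 98*(-1 + 49/12 + 1/147) = -113 + 98*(1817/588) = -113 + 1817/6 = 1139/6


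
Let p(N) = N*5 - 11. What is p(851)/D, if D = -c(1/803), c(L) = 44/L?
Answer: -1061/8833 ≈ -0.12012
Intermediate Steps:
p(N) = -11 + 5*N (p(N) = 5*N - 11 = -11 + 5*N)
D = -35332 (D = -44/(1/803) = -44/1/803 = -44*803 = -1*35332 = -35332)
p(851)/D = (-11 + 5*851)/(-35332) = (-11 + 4255)*(-1/35332) = 4244*(-1/35332) = -1061/8833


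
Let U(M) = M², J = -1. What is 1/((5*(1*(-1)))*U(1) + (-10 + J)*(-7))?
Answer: 1/72 ≈ 0.013889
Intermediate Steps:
1/((5*(1*(-1)))*U(1) + (-10 + J)*(-7)) = 1/((5*(1*(-1)))*1² + (-10 - 1)*(-7)) = 1/((5*(-1))*1 - 11*(-7)) = 1/(-5*1 + 77) = 1/(-5 + 77) = 1/72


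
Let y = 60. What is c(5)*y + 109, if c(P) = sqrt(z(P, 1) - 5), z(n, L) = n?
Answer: 109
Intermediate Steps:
c(P) = sqrt(-5 + P) (c(P) = sqrt(P - 5) = sqrt(-5 + P))
c(5)*y + 109 = sqrt(-5 + 5)*60 + 109 = sqrt(0)*60 + 109 = 0*60 + 109 = 0 + 109 = 109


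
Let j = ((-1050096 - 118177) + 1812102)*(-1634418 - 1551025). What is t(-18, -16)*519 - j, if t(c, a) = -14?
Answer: 2050880573981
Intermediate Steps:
j = -2050880581247 (j = (-1168273 + 1812102)*(-3185443) = 643829*(-3185443) = -2050880581247)
t(-18, -16)*519 - j = -14*519 - 1*(-2050880581247) = -7266 + 2050880581247 = 2050880573981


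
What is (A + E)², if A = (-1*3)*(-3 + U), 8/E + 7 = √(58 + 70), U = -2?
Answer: 1548273/6241 + 158848*√2/6241 ≈ 284.08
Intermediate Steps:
E = 8/(-7 + 8*√2) (E = 8/(-7 + √(58 + 70)) = 8/(-7 + √128) = 8/(-7 + 8*√2) ≈ 1.8546)
A = 15 (A = (-1*3)*(-3 - 2) = -3*(-5) = 15)
(A + E)² = (15 + (56/79 + 64*√2/79))² = (1241/79 + 64*√2/79)²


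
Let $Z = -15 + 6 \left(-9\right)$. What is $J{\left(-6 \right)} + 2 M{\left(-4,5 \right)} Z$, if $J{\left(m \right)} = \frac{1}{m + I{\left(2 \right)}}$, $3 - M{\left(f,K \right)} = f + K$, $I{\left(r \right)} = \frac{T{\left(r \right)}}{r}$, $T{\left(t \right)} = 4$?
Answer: $- \frac{1105}{4} \approx -276.25$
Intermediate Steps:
$I{\left(r \right)} = \frac{4}{r}$
$M{\left(f,K \right)} = 3 - K - f$ ($M{\left(f,K \right)} = 3 - \left(f + K\right) = 3 - \left(K + f\right) = 3 - K - f$)
$J{\left(m \right)} = \frac{1}{2 + m}$ ($J{\left(m \right)} = \frac{1}{m + \frac{4}{2}} = \frac{1}{m + 4 \cdot \frac{1}{2}} = \frac{1}{m + 2} = \frac{1}{2 + m}$)
$Z = -69$ ($Z = -15 - 54 = -69$)
$J{\left(-6 \right)} + 2 M{\left(-4,5 \right)} Z = \frac{1}{2 - 6} + 2 \left(3 - 5 - -4\right) \left(-69\right) = \frac{1}{-4} + 2 \left(3 - 5 + 4\right) \left(-69\right) = - \frac{1}{4} + 2 \cdot 2 \left(-69\right) = - \frac{1}{4} + 4 \left(-69\right) = - \frac{1}{4} - 276 = - \frac{1105}{4}$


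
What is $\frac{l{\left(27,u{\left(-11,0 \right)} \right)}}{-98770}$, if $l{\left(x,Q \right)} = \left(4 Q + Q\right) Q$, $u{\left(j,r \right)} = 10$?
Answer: $- \frac{50}{9877} \approx -0.0050623$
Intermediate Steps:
$l{\left(x,Q \right)} = 5 Q^{2}$ ($l{\left(x,Q \right)} = 5 Q Q = 5 Q^{2}$)
$\frac{l{\left(27,u{\left(-11,0 \right)} \right)}}{-98770} = \frac{5 \cdot 10^{2}}{-98770} = 5 \cdot 100 \left(- \frac{1}{98770}\right) = 500 \left(- \frac{1}{98770}\right) = - \frac{50}{9877}$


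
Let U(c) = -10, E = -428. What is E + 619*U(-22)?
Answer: -6618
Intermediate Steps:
E + 619*U(-22) = -428 + 619*(-10) = -428 - 6190 = -6618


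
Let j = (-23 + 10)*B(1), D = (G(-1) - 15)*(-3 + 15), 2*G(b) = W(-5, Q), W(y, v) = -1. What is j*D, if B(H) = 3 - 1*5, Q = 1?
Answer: -4836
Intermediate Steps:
G(b) = -1/2 (G(b) = (1/2)*(-1) = -1/2)
B(H) = -2 (B(H) = 3 - 5 = -2)
D = -186 (D = (-1/2 - 15)*(-3 + 15) = -31/2*12 = -186)
j = 26 (j = (-23 + 10)*(-2) = -13*(-2) = 26)
j*D = 26*(-186) = -4836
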